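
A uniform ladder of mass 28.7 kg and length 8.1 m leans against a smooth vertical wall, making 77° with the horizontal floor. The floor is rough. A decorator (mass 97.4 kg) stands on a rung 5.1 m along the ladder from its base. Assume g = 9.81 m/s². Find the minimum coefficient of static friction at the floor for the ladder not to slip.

μ_min ≈ 0.139

ΣF_y = 0: N_floor = 28.7×9.81 + 97.4×9.81 = 1237 N.
Torques about the foot: N_wall · 8.1 sin 77° = 28.7×9.81×4.05 cos 77° + 97.4×9.81×5.1 cos 77° → N_wall = 171.39 N.
ΣF_x = 0: f_floor = N_wall = 171.39 N.
μ_min = f_floor / N_floor = 171.39 / 1237 = 0.1386.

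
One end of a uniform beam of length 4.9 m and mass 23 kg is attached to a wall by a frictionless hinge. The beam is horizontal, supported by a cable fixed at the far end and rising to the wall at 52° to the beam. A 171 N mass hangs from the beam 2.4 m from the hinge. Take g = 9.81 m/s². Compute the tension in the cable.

T ≈ 249 N

Take torques about the hinge: T sin 52° · 4.9 = 23×9.81×2.45 + 171×2.4 = 963.19 N·m.
So T = 963.19 / (0.7880 × 4.9) = 249.45 N.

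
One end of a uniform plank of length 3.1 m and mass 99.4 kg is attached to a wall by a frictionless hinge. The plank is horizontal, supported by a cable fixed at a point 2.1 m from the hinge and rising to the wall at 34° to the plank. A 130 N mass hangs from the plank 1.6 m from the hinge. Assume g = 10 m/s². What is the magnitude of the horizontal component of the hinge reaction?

Take torques about the hinge: T sin 34° · 2.1 = 99.4×10×1.55 + 130×1.6 = 1748.7 N·m.
So T = 1748.7 / (0.5592 × 2.1) = 1489.1 N.
ΣF_x = 0: H_x = T cos 34° = 1234.5 N.

H_x ≈ 1230 N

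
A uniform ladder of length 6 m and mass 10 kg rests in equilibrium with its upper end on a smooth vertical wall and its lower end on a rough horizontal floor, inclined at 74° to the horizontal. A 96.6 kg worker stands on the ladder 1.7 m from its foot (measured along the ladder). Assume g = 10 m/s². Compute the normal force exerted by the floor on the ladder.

N_floor ≈ 1070 N

ΣF_y = 0: N_floor = 10×10 + 96.6×10 = 1066 N.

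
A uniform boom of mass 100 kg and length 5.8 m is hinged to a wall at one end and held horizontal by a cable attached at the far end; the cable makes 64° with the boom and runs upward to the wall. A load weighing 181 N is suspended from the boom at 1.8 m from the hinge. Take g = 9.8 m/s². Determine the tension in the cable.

T ≈ 608 N

Take torques about the hinge: T sin 64° · 5.8 = 100×9.8×2.9 + 181×1.8 = 3167.8 N·m.
So T = 3167.8 / (0.8988 × 5.8) = 607.67 N.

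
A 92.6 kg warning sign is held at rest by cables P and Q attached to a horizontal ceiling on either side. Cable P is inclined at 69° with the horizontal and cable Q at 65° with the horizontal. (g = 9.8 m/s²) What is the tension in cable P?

Weight W = 92.6 × 9.8 = 907.5 N acts straight down.
Horizontal: T_P cos 69° = T_Q cos 65°  →  T_Q = 0.848 T_P.
Vertical: T_P sin 69° + T_Q sin 65° = 907.5.
Substituting the horizontal relation into the vertical equation gives 1.702 T_P = 907.5, so T_P = 533.2 N.

T_P ≈ 533 N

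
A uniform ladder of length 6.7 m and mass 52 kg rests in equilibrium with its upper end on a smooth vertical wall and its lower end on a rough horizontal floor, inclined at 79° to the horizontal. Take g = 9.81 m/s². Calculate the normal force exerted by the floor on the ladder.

N_floor ≈ 510 N

ΣF_y = 0: N_floor = 52×9.81 = 510.12 N.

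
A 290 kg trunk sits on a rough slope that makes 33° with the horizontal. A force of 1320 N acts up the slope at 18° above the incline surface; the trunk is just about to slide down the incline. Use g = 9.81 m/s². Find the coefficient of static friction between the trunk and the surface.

On the verge of sliding down the incline, friction is at its maximum μN and acts up the slope.
Perpendicular to incline: N = W cos 33° − P sin 18° = 2386 − 407.9 = 1978 N.
Along incline: P cos 18° + μN = W sin 33° → μ = (W sin 33° − P cos 18°) / N = 0.1487.

μ ≈ 0.149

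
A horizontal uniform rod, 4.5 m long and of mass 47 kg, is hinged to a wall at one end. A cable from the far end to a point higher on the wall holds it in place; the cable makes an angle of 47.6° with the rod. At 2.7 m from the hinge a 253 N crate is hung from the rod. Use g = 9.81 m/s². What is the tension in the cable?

Take torques about the hinge: T sin 47.6° · 4.5 = 47×9.81×2.25 + 253×2.7 = 1720.5 N·m.
So T = 1720.5 / (0.7385 × 4.5) = 517.75 N.

T ≈ 518 N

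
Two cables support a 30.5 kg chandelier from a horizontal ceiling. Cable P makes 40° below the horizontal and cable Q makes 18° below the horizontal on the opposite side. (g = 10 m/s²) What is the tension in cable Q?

T_Q ≈ 276 N

Weight W = 30.5 × 10 = 305 N acts straight down.
Horizontal: T_P cos 40° = T_Q cos 18°  →  T_P = 1.242 T_Q.
Vertical: T_P sin 40° + T_Q sin 18° = 305.
Substituting the horizontal relation into the vertical equation gives 1.107 T_Q = 305, so T_Q = 275.5 N.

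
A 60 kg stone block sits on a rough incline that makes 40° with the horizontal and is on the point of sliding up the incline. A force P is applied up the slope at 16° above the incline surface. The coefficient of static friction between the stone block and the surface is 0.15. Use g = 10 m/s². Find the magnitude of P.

P ≈ 453 N

On the verge of sliding up the incline, friction equals μN and acts down the slope.
Perpendicular: N + P sin 16° = W cos 40° = 459.6 N.
Along incline: P cos 16° = W sin 40° + μN  with W sin 40° = 385.7 N.
Solving the pair for P and N: P = 453.4 N, N = 334.6 N (and f = μN = 50.2 N).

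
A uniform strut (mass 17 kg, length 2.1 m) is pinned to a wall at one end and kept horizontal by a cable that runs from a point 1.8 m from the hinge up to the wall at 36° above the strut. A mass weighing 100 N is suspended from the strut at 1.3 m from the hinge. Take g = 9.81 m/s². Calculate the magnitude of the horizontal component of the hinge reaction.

Take torques about the hinge: T sin 36° · 1.8 = 17×9.81×1.05 + 100×1.3 = 305.11 N·m.
So T = 305.11 / (0.5878 × 1.8) = 288.38 N.
ΣF_x = 0: H_x = T cos 36° = 233.3 N.

H_x ≈ 233 N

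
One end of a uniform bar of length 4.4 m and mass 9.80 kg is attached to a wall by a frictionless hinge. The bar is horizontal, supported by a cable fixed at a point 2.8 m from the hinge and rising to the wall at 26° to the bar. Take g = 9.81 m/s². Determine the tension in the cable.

Take torques about the hinge: T sin 26° · 2.8 = 9.80×9.81×2.2 = 211.5 N·m.
So T = 211.5 / (0.4384 × 2.8) = 172.31 N.

T ≈ 172 N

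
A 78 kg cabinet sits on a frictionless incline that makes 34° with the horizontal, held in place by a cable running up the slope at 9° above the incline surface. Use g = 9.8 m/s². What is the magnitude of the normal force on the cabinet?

Take axes along and perpendicular to the incline. Weight components: W sin 34° = 427.4 N down-slope, W cos 34° = 633.7 N into the surface.
Along incline: T cos 9° = W sin 34° → T = 432.8 N.
Perpendicular: N = W cos 34° − T sin 9° = 566 N.

N ≈ 566 N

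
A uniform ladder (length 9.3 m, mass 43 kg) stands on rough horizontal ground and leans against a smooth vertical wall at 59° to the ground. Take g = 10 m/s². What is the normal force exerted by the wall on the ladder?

Torques about the foot: N_wall · 9.3 sin 59° = 43×10×4.65 cos 59° → N_wall = 129.19 N.

N_wall ≈ 129 N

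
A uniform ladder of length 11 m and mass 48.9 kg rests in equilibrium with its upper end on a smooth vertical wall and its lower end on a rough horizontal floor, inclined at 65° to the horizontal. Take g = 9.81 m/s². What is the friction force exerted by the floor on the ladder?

Torques about the foot: N_wall · 11 sin 65° = 48.9×9.81×5.5 cos 65° → N_wall = 111.85 N.
ΣF_x = 0: f_floor = N_wall = 111.85 N.

f ≈ 112 N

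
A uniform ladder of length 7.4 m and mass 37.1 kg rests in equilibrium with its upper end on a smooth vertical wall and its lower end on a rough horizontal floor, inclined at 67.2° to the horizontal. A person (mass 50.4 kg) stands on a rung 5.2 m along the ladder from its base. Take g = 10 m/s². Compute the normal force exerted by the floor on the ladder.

ΣF_y = 0: N_floor = 37.1×10 + 50.4×10 = 875 N.

N_floor ≈ 875 N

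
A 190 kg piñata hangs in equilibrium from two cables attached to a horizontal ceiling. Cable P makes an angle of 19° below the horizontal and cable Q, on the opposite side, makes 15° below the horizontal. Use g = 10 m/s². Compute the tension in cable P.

Weight W = 190 × 10 = 1900 N acts straight down.
Horizontal: T_P cos 19° = T_Q cos 15°  →  T_Q = 0.9789 T_P.
Vertical: T_P sin 19° + T_Q sin 15° = 1900.
Substituting the horizontal relation into the vertical equation gives 0.5789 T_P = 1900, so T_P = 3282 N.

T_P ≈ 3280 N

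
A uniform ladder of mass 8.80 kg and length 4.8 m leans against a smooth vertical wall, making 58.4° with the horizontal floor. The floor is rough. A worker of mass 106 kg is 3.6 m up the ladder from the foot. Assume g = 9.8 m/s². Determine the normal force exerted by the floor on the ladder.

N_floor ≈ 1130 N

ΣF_y = 0: N_floor = 8.80×9.8 + 106×9.8 = 1125 N.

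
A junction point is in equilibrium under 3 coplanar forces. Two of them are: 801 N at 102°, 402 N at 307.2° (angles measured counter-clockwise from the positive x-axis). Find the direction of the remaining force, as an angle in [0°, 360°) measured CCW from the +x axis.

θ ≈ 261°

Sum the known components: ΣF_x = 76.51 N, ΣF_y = 463.3 N.
For equilibrium the remaining force must supply (−ΣF_x, −ΣF_y) = (-76.51, -463.3) N.
Magnitude = √((-76.51)² + (-463.3)²) = 469.6 N; direction = atan2(-463.3, -76.51) = 260.6°.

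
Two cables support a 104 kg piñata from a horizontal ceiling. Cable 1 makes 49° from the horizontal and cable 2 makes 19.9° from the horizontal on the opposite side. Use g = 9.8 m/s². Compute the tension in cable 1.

Weight W = 104 × 9.8 = 1019 N acts straight down.
Horizontal: T_1 cos 49° = T_2 cos 19.9°  →  T_2 = 0.6977 T_1.
Vertical: T_1 sin 49° + T_2 sin 19.9° = 1019.
Substituting the horizontal relation into the vertical equation gives 0.9922 T_1 = 1019, so T_1 = 1027 N.

T_1 ≈ 1030 N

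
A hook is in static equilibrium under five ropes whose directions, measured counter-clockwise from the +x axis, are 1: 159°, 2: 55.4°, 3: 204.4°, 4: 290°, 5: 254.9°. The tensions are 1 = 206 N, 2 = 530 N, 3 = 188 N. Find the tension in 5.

Resolve: ΣF_x = 206 cos 159° + 530 cos 55.4° + 188 cos 204.4° + T_4 cos 290° + T_5 cos 254.9° = 0.
        ΣF_y = 206 sin 159° + 530 sin 55.4° + 188 sin 204.4° + T_4 sin 290° + T_5 sin 254.9° = 0.
The known terms sum to (-62.57, 432.4) N, so 0.3420 T_4 − 0.2605 T_5 = 62.57 and -0.9397 T_4 − 0.9655 T_5 = -432.4.
Solving simultaneously: T_4 = 301 N, T_5 = 155 N.

T_5 ≈ 155 N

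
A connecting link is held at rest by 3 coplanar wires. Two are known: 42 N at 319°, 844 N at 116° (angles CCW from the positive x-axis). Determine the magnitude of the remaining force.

Sum the known components: ΣF_x = -338.3 N, ΣF_y = 731 N.
For equilibrium the remaining force must supply (−ΣF_x, −ΣF_y) = (338.3, -731) N.
Magnitude = √((338.3)² + (-731)²) = 805.5 N; direction = atan2(-731, 338.3) = 294.8°.

F ≈ 806 N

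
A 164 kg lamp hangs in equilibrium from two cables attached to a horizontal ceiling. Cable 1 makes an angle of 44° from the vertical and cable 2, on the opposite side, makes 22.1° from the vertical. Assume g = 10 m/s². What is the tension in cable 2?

Angles from the horizontal: cable 1 is 90° − 44° = 46°, cable 2 is 90° − 22.1° = 67.9°.
Weight W = 164 × 10 = 1640 N acts straight down.
Horizontal: T_1 cos 46° = T_2 cos 67.9°  →  T_1 = 0.5416 T_2.
Vertical: T_1 sin 46° + T_2 sin 67.9° = 1640.
Substituting the horizontal relation into the vertical equation gives 1.316 T_2 = 1640, so T_2 = 1246 N.

T_2 ≈ 1250 N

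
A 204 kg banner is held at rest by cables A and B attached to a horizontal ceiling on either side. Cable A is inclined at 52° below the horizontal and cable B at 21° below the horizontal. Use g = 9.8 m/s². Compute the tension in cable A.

Weight W = 204 × 9.8 = 1999 N acts straight down.
Horizontal: T_A cos 52° = T_B cos 21°  →  T_B = 0.6595 T_A.
Vertical: T_A sin 52° + T_B sin 21° = 1999.
Substituting the horizontal relation into the vertical equation gives 1.024 T_A = 1999, so T_A = 1952 N.

T_A ≈ 1950 N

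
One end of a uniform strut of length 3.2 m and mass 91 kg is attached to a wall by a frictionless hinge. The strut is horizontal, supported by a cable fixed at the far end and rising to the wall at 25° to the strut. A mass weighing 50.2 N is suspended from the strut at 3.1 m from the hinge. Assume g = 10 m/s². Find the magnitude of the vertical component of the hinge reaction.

Take torques about the hinge: T sin 25° · 3.2 = 91×10×1.6 + 50.2×3.1 = 1611.6 N·m.
So T = 1611.6 / (0.4226 × 3.2) = 1191.7 N.
ΣF_y = 0: H_y = (91×10 + 50.2) − T sin 25° = 960.2 − 503.63 = 456.57 N.

|H_y| ≈ 457 N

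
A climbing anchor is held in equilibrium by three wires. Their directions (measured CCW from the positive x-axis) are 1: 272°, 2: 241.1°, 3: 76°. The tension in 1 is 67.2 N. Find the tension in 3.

Resolve: ΣF_x = 67.2 cos 272° + T_2 cos 241.1° + T_3 cos 76° = 0.
        ΣF_y = 67.2 sin 272° + T_2 sin 241.1° + T_3 sin 76° = 0.
The known terms sum to (2.345, -67.16) N, so -0.4833 T_2 + 0.2419 T_3 = -2.345 and -0.8755 T_2 + 0.9703 T_3 = 67.16.
Solving simultaneously: T_2 = 72.04 N, T_3 = 134.2 N.

T_3 ≈ 134 N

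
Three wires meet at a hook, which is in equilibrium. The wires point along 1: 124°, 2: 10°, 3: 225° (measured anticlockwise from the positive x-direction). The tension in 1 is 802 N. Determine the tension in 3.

T_3 ≈ 1280 N

Resolve: ΣF_x = 802 cos 124° + T_2 cos 10° + T_3 cos 225° = 0.
        ΣF_y = 802 sin 124° + T_2 sin 10° + T_3 sin 225° = 0.
The known terms sum to (-448.5, 664.9) N, so 0.9848 T_2 − 0.7071 T_3 = 448.5 and 0.1736 T_2 − 0.7071 T_3 = -664.9.
Solving simultaneously: T_2 = 1373 N, T_3 = 1277 N.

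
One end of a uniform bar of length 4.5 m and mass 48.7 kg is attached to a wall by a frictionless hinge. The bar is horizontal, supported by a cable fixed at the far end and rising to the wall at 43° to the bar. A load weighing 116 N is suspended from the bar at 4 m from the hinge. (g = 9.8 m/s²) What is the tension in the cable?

Take torques about the hinge: T sin 43° · 4.5 = 48.7×9.8×2.25 + 116×4 = 1537.8 N·m.
So T = 1537.8 / (0.6820 × 4.5) = 501.09 N.

T ≈ 501 N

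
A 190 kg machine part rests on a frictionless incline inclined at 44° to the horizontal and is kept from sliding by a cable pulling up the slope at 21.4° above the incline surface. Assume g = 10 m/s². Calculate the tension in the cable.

T ≈ 1420 N

Take axes along and perpendicular to the incline. Weight components: W sin 44° = 1320 N down-slope, W cos 44° = 1367 N into the surface.
Along incline: T cos 21.4° = W sin 44° → T = 1418 N.
Perpendicular: N = W cos 44° − T sin 21.4° = 849.5 N.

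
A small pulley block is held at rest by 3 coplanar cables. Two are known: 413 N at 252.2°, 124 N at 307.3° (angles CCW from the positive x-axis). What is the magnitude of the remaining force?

Sum the known components: ΣF_x = -51.11 N, ΣF_y = -491.9 N.
For equilibrium the remaining force must supply (−ΣF_x, −ΣF_y) = (51.11, 491.9) N.
Magnitude = √((51.11)² + (491.9)²) = 494.5 N; direction = atan2(491.9, 51.11) = 84.1°.

F ≈ 495 N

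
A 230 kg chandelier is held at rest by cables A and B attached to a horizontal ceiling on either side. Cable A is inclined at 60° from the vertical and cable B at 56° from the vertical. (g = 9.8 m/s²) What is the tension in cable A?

T_A ≈ 2080 N

Angles from the horizontal: cable A is 90° − 60° = 30°, cable B is 90° − 56° = 34°.
Weight W = 230 × 9.8 = 2254 N acts straight down.
Horizontal: T_A cos 30° = T_B cos 34°  →  T_B = 1.045 T_A.
Vertical: T_A sin 30° + T_B sin 34° = 2254.
Substituting the horizontal relation into the vertical equation gives 1.084 T_A = 2254, so T_A = 2079 N.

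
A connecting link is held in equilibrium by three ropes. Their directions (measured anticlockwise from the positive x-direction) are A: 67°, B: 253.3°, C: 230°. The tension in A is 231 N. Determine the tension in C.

Resolve: ΣF_x = 231 cos 67° + T_B cos 253.3° + T_C cos 230° = 0.
        ΣF_y = 231 sin 67° + T_B sin 253.3° + T_C sin 230° = 0.
The known terms sum to (90.26, 212.6) N, so -0.2874 T_B − 0.6428 T_C = -90.26 and -0.9578 T_B − 0.7660 T_C = -212.6.
Solving simultaneously: T_B = 170.7 N, T_C = 64.09 N.

T_C ≈ 64.1 N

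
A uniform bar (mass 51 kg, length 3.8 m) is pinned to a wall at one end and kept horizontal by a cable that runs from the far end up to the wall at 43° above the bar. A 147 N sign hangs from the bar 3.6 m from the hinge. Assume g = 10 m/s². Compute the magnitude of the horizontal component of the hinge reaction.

H_x ≈ 423 N

Take torques about the hinge: T sin 43° · 3.8 = 51×10×1.9 + 147×3.6 = 1498.2 N·m.
So T = 1498.2 / (0.6820 × 3.8) = 578.1 N.
ΣF_x = 0: H_x = T cos 43° = 422.8 N.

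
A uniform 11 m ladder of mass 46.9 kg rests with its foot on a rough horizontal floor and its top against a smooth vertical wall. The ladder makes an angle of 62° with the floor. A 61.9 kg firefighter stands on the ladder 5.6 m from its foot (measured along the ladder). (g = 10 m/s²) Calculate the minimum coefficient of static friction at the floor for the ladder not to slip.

ΣF_y = 0: N_floor = 46.9×10 + 61.9×10 = 1088 N.
Torques about the foot: N_wall · 11 sin 62° = 46.9×10×5.5 cos 62° + 61.9×10×5.6 cos 62° → N_wall = 292.24 N.
ΣF_x = 0: f_floor = N_wall = 292.24 N.
μ_min = f_floor / N_floor = 292.24 / 1088 = 0.2686.

μ_min ≈ 0.269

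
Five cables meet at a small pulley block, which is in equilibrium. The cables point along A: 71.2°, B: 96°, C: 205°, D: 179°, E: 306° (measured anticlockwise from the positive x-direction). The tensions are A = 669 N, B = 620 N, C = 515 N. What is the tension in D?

Resolve: ΣF_x = 669 cos 71.2° + 620 cos 96° + 515 cos 205° + T_D cos 179° + T_E cos 306° = 0.
        ΣF_y = 669 sin 71.2° + 620 sin 96° + 515 sin 205° + T_D sin 179° + T_E sin 306° = 0.
The known terms sum to (-316, 1032) N, so -0.9998 T_D + 0.5878 T_E = 316 and 0.0175 T_D − 0.8090 T_E = -1032.
Solving simultaneously: T_D = 439.7 N, T_E = 1285 N.

T_D ≈ 440 N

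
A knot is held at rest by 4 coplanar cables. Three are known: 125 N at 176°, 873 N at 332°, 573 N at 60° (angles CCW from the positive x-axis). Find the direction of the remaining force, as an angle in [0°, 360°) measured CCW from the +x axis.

θ ≈ 186°

Sum the known components: ΣF_x = 932.6 N, ΣF_y = 95.1 N.
For equilibrium the remaining force must supply (−ΣF_x, −ΣF_y) = (-932.6, -95.1) N.
Magnitude = √((-932.6)² + (-95.1)²) = 937.5 N; direction = atan2(-95.1, -932.6) = 185.8°.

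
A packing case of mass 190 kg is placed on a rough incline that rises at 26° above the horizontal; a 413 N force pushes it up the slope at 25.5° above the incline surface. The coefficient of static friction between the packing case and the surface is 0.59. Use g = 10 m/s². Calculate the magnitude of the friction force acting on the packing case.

Axes along / perpendicular to the incline. W sin 26° = 832.9 N down-slope; W cos 26° = 1708 N into the surface.
Perpendicular: N = W cos 26° − P sin 25.5° = 1708 − 177.8 = 1530 N.
Along incline: P cos 25.5° + f = W sin 26° (friction acts up-slope) → f = 832.9 − 372.8 = 460.1 N.
|f| = 460.1 N ≤ μN = 902.6 N, so the packing case is indeed static.

f ≈ 460 N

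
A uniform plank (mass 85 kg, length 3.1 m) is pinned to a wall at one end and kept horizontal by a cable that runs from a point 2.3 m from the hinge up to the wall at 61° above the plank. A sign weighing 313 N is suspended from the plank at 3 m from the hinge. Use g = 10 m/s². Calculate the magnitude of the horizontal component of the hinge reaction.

H_x ≈ 544 N

Take torques about the hinge: T sin 61° · 2.3 = 85×10×1.55 + 313×3 = 2256.5 N·m.
So T = 2256.5 / (0.8746 × 2.3) = 1121.7 N.
ΣF_x = 0: H_x = T cos 61° = 543.83 N.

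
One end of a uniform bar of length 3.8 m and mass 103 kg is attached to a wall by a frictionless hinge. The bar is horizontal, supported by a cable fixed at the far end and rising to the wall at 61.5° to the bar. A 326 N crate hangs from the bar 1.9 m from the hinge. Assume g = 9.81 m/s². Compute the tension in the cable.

Take torques about the hinge: T sin 61.5° · 3.8 = 103×9.81×1.9 + 326×1.9 = 2539.2 N·m.
So T = 2539.2 / (0.8788 × 3.8) = 760.36 N.

T ≈ 760 N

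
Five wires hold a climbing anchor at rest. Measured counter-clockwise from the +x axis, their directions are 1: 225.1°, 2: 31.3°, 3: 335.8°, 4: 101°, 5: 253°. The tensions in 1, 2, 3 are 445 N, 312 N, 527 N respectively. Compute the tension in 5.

Resolve: ΣF_x = 445 cos 225.1° + 312 cos 31.3° + 527 cos 335.8° + T_4 cos 101° + T_5 cos 253° = 0.
        ΣF_y = 445 sin 225.1° + 312 sin 31.3° + 527 sin 335.8° + T_4 sin 101° + T_5 sin 253° = 0.
The known terms sum to (433.2, -369.2) N, so -0.1908 T_4 − 0.2924 T_5 = -433.2 and 0.9816 T_4 − 0.9563 T_5 = 369.2.
Solving simultaneously: T_4 = 1112 N, T_5 = 755.7 N.

T_5 ≈ 756 N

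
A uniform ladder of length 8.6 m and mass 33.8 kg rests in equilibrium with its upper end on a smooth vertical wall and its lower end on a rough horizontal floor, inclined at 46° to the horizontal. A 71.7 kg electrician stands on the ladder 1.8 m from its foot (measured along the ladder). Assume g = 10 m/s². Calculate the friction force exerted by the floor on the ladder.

f ≈ 308 N

Torques about the foot: N_wall · 8.6 sin 46° = 33.8×10×4.3 cos 46° + 71.7×10×1.8 cos 46° → N_wall = 308.12 N.
ΣF_x = 0: f_floor = N_wall = 308.12 N.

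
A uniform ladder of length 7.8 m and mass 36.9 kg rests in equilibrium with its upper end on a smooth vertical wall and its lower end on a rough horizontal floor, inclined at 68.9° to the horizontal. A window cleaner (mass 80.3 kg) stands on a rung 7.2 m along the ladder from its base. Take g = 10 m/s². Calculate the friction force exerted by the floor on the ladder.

f ≈ 357 N

Torques about the foot: N_wall · 7.8 sin 68.9° = 36.9×10×3.9 cos 68.9° + 80.3×10×7.2 cos 68.9° → N_wall = 357.21 N.
ΣF_x = 0: f_floor = N_wall = 357.21 N.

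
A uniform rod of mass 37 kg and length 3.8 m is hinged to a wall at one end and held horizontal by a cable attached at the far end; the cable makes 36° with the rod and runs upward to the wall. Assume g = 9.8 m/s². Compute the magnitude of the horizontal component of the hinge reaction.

H_x ≈ 250 N

Take torques about the hinge: T sin 36° · 3.8 = 37×9.8×1.9 = 688.94 N·m.
So T = 688.94 / (0.5878 × 3.8) = 308.45 N.
ΣF_x = 0: H_x = T cos 36° = 249.54 N.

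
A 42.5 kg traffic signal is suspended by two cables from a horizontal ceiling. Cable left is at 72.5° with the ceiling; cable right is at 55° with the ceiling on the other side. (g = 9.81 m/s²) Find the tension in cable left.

T_left ≈ 301 N

Weight W = 42.5 × 9.81 = 416.9 N acts straight down.
Horizontal: T_left cos 72.5° = T_right cos 55°  →  T_right = 0.5243 T_left.
Vertical: T_left sin 72.5° + T_right sin 55° = 416.9.
Substituting the horizontal relation into the vertical equation gives 1.383 T_left = 416.9, so T_left = 301.4 N.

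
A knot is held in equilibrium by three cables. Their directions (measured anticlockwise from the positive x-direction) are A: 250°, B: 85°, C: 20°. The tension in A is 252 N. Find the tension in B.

T_B ≈ 213 N

Resolve: ΣF_x = 252 cos 250° + T_B cos 85° + T_C cos 20° = 0.
        ΣF_y = 252 sin 250° + T_B sin 85° + T_C sin 20° = 0.
The known terms sum to (-86.19, -236.8) N, so 0.0872 T_B + 0.9397 T_C = 86.19 and 0.9962 T_B + 0.3420 T_C = 236.8.
Solving simultaneously: T_B = 213 N, T_C = 71.96 N.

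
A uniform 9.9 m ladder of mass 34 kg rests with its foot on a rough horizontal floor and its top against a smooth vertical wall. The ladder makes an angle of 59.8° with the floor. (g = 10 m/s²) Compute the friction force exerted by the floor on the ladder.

f ≈ 98.9 N

Torques about the foot: N_wall · 9.9 sin 59.8° = 34×10×4.95 cos 59.8° → N_wall = 98.942 N.
ΣF_x = 0: f_floor = N_wall = 98.942 N.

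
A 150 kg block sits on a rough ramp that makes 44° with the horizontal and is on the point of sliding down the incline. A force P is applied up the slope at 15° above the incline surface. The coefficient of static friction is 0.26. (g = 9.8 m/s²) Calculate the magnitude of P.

On the verge of sliding down the incline, friction equals μN and acts up the slope.
Perpendicular: N + P sin 15° = W cos 44° = 1057 N.
Along incline: P cos 15° + μN = W sin 44° with W sin 44° = 1021 N.
Solving the pair for P and N: P = 830.4 N, N = 842.5 N (and f = μN = 219.1 N).

P ≈ 830 N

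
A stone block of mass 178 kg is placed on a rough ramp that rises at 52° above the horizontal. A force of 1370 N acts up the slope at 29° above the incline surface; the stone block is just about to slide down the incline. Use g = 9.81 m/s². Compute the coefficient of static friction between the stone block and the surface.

μ ≈ 0.433

On the verge of sliding down the incline, friction is at its maximum μN and acts up the slope.
Perpendicular to incline: N = W cos 52° − P sin 29° = 1075 − 664.2 = 410.9 N.
Along incline: P cos 29° + μN = W sin 52° → μ = (W sin 52° − P cos 29°) / N = 0.4327.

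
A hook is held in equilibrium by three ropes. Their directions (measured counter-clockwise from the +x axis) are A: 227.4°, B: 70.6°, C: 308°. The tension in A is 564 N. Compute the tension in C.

T_C ≈ 264 N

Resolve: ΣF_x = 564 cos 227.4° + T_B cos 70.6° + T_C cos 308° = 0.
        ΣF_y = 564 sin 227.4° + T_B sin 70.6° + T_C sin 308° = 0.
The known terms sum to (-381.8, -415.2) N, so 0.3322 T_B + 0.6157 T_C = 381.8 and 0.9432 T_B − 0.7880 T_C = 415.2.
Solving simultaneously: T_B = 660.5 N, T_C = 263.7 N.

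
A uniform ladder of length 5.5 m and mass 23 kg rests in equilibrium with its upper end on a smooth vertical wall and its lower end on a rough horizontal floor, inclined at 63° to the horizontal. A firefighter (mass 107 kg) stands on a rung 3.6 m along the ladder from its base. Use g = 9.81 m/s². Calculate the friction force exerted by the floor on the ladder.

f ≈ 408 N

Torques about the foot: N_wall · 5.5 sin 63° = 23×9.81×2.75 cos 63° + 107×9.81×3.6 cos 63° → N_wall = 407.56 N.
ΣF_x = 0: f_floor = N_wall = 407.56 N.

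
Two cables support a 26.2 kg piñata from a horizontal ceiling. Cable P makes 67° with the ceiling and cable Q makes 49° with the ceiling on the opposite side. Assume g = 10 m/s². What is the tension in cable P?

T_P ≈ 191 N

Weight W = 26.2 × 10 = 262 N acts straight down.
Horizontal: T_P cos 67° = T_Q cos 49°  →  T_Q = 0.5956 T_P.
Vertical: T_P sin 67° + T_Q sin 49° = 262.
Substituting the horizontal relation into the vertical equation gives 1.37 T_P = 262, so T_P = 191.2 N.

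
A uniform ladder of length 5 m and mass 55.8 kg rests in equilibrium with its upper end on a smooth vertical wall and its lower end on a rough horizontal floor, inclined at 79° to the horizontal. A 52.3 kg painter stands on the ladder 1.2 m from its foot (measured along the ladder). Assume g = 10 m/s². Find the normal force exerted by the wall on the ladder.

Torques about the foot: N_wall · 5 sin 79° = 55.8×10×2.5 cos 79° + 52.3×10×1.2 cos 79° → N_wall = 78.631 N.

N_wall ≈ 78.6 N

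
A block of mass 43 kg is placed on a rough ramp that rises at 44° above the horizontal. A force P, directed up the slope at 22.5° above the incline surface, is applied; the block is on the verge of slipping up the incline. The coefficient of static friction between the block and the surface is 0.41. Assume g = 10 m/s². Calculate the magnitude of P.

On the verge of sliding up the incline, friction equals μN and acts down the slope.
Perpendicular: N + P sin 22.5° = W cos 44° = 309.3 N.
Along incline: P cos 22.5° = W sin 44° + μN  with W sin 44° = 298.7 N.
Solving the pair for P and N: P = 393.7 N, N = 158.6 N (and f = μN = 65.05 N).

P ≈ 394 N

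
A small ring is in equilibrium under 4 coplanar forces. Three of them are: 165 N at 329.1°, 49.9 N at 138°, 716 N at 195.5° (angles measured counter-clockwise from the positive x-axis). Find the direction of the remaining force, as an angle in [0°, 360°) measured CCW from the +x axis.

θ ≈ 22.5°

Sum the known components: ΣF_x = -585.5 N, ΣF_y = -242.7 N.
For equilibrium the remaining force must supply (−ΣF_x, −ΣF_y) = (585.5, 242.7) N.
Magnitude = √((585.5)² + (242.7)²) = 633.8 N; direction = atan2(242.7, 585.5) = 22.5°.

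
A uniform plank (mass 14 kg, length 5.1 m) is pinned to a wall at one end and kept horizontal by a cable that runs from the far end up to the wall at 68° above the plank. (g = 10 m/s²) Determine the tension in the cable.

T ≈ 75.5 N

Take torques about the hinge: T sin 68° · 5.1 = 14×10×2.55 = 357 N·m.
So T = 357 / (0.9272 × 5.1) = 75.497 N.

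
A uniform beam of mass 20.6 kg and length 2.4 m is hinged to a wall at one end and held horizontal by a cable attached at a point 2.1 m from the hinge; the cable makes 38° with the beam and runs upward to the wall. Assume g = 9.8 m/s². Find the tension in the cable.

Take torques about the hinge: T sin 38° · 2.1 = 20.6×9.8×1.2 = 242.26 N·m.
So T = 242.26 / (0.6157 × 2.1) = 187.38 N.

T ≈ 187 N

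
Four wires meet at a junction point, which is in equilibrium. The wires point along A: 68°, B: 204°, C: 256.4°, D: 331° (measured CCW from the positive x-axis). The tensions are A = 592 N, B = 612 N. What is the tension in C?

Resolve: ΣF_x = 592 cos 68° + 612 cos 204° + T_C cos 256.4° + T_D cos 331° = 0.
        ΣF_y = 592 sin 68° + 612 sin 204° + T_C sin 256.4° + T_D sin 331° = 0.
The known terms sum to (-337.3, 300) N, so -0.2351 T_C + 0.8746 T_D = 337.3 and -0.9720 T_C − 0.4848 T_D = -300.
Solving simultaneously: T_C = 102.5 N, T_D = 413.2 N.

T_C ≈ 103 N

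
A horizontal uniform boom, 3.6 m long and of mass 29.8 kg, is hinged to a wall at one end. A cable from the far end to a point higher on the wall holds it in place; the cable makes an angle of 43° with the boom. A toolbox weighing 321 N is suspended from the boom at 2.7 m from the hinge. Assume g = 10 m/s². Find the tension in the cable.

Take torques about the hinge: T sin 43° · 3.6 = 29.8×10×1.8 + 321×2.7 = 1403.1 N·m.
So T = 1403.1 / (0.6820 × 3.6) = 571.48 N.

T ≈ 571 N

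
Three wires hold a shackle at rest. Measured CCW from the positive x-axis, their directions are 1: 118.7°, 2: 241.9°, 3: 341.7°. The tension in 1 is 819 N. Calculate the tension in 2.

Resolve: ΣF_x = 819 cos 118.7° + T_2 cos 241.9° + T_3 cos 341.7° = 0.
        ΣF_y = 819 sin 118.7° + T_2 sin 241.9° + T_3 sin 341.7° = 0.
The known terms sum to (-393.3, 718.4) N, so -0.4710 T_2 + 0.9494 T_3 = 393.3 and -0.8821 T_2 − 0.3140 T_3 = -718.4.
Solving simultaneously: T_2 = 566.8 N, T_3 = 695.5 N.

T_2 ≈ 567 N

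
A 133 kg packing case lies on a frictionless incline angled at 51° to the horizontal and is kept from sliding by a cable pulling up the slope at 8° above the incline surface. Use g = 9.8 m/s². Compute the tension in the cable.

T ≈ 1020 N

Take axes along and perpendicular to the incline. Weight components: W sin 51° = 1013 N down-slope, W cos 51° = 820.3 N into the surface.
Along incline: T cos 8° = W sin 51° → T = 1023 N.
Perpendicular: N = W cos 51° − T sin 8° = 677.9 N.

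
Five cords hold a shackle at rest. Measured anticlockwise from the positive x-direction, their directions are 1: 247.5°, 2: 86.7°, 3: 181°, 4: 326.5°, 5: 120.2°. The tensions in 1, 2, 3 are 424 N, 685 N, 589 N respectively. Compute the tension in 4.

T_4 ≈ 1070 N

Resolve: ΣF_x = 424 cos 247.5° + 685 cos 86.7° + 589 cos 181° + T_4 cos 326.5° + T_5 cos 120.2° = 0.
        ΣF_y = 424 sin 247.5° + 685 sin 86.7° + 589 sin 181° + T_4 sin 326.5° + T_5 sin 120.2° = 0.
The known terms sum to (-711.7, 281.9) N, so 0.8339 T_4 − 0.5030 T_5 = 711.7 and -0.5519 T_4 + 0.8643 T_5 = -281.9.
Solving simultaneously: T_4 = 1068 N, T_5 = 356.1 N.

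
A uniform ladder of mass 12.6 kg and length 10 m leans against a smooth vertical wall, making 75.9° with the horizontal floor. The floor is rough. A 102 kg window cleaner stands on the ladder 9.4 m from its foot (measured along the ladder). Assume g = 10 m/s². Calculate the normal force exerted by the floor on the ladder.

ΣF_y = 0: N_floor = 12.6×10 + 102×10 = 1146 N.

N_floor ≈ 1150 N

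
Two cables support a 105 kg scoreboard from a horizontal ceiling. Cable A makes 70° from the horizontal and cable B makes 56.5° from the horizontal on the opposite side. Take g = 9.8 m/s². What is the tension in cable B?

Weight W = 105 × 9.8 = 1029 N acts straight down.
Horizontal: T_A cos 70° = T_B cos 56.5°  →  T_A = 1.614 T_B.
Vertical: T_A sin 70° + T_B sin 56.5° = 1029.
Substituting the horizontal relation into the vertical equation gives 2.35 T_B = 1029, so T_B = 437.8 N.

T_B ≈ 438 N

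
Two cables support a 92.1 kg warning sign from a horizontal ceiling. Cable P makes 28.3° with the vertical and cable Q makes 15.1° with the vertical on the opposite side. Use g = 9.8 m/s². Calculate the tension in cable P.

Angles from the horizontal: cable P is 90° − 28.3° = 61.7°, cable Q is 90° − 15.1° = 74.9°.
Weight W = 92.1 × 9.8 = 902.6 N acts straight down.
Horizontal: T_P cos 61.7° = T_Q cos 74.9°  →  T_Q = 1.82 T_P.
Vertical: T_P sin 61.7° + T_Q sin 74.9° = 902.6.
Substituting the horizontal relation into the vertical equation gives 2.638 T_P = 902.6, so T_P = 342.2 N.

T_P ≈ 342 N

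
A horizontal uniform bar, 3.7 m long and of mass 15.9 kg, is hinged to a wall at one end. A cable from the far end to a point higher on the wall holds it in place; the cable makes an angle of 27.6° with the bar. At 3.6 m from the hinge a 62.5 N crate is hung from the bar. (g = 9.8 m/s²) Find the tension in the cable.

T ≈ 299 N

Take torques about the hinge: T sin 27.6° · 3.7 = 15.9×9.8×1.85 + 62.5×3.6 = 513.27 N·m.
So T = 513.27 / (0.4633 × 3.7) = 299.42 N.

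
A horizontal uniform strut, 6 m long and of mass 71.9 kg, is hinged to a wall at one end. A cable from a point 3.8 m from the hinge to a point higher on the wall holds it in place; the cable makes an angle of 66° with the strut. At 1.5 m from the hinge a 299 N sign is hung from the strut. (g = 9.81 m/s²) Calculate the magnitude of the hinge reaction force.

Take torques about the hinge: T sin 66° · 3.8 = 71.9×9.81×3 + 299×1.5 = 2564.5 N·m.
So T = 2564.5 / (0.9135 × 3.8) = 738.74 N.
ΣF_x = 0: H_x = T cos 66° = 300.47 N.
ΣF_y = 0: H_y = (71.9×9.81 + 299) − T sin 66° = 1004.3 − 674.87 = 329.47 N.
|H| = √(H_x² + H_y²) = √((300.47)² + (329.47)²) = 445.91 N.

|H| ≈ 446 N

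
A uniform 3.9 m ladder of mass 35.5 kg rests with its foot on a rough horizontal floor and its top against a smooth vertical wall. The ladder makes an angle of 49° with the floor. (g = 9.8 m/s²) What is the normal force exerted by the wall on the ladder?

N_wall ≈ 151 N

Torques about the foot: N_wall · 3.9 sin 49° = 35.5×9.8×1.95 cos 49° → N_wall = 151.21 N.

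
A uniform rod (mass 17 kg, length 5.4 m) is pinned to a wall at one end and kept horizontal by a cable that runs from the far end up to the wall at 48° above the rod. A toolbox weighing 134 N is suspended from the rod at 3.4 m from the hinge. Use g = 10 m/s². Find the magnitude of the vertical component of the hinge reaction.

Take torques about the hinge: T sin 48° · 5.4 = 17×10×2.7 + 134×3.4 = 914.6 N·m.
So T = 914.6 / (0.7431 × 5.4) = 227.91 N.
ΣF_y = 0: H_y = (17×10 + 134) − T sin 48° = 304 − 169.37 = 134.63 N.

|H_y| ≈ 135 N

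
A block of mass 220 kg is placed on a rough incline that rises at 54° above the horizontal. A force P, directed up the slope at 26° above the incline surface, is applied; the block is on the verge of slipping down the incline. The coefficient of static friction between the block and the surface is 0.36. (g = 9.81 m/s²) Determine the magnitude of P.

P ≈ 1740 N

On the verge of sliding down the incline, friction equals μN and acts up the slope.
Perpendicular: N + P sin 26° = W cos 54° = 1269 N.
Along incline: P cos 26° + μN = W sin 54° with W sin 54° = 1746 N.
Solving the pair for P and N: P = 1740 N, N = 505.8 N (and f = μN = 182.1 N).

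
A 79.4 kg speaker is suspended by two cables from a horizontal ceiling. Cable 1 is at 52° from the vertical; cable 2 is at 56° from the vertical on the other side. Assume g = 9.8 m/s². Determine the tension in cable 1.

Angles from the horizontal: cable 1 is 90° − 52° = 38°, cable 2 is 90° − 56° = 34°.
Weight W = 79.4 × 9.8 = 778.1 N acts straight down.
Horizontal: T_1 cos 38° = T_2 cos 34°  →  T_2 = 0.9505 T_1.
Vertical: T_1 sin 38° + T_2 sin 34° = 778.1.
Substituting the horizontal relation into the vertical equation gives 1.147 T_1 = 778.1, so T_1 = 678.3 N.

T_1 ≈ 678 N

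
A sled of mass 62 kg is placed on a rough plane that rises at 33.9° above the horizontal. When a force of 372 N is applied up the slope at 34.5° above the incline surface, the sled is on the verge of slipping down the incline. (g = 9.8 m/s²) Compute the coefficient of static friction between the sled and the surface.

μ ≈ 0.110

On the verge of sliding down the incline, friction is at its maximum μN and acts up the slope.
Perpendicular to incline: N = W cos 33.9° − P sin 34.5° = 504.3 − 210.7 = 293.6 N.
Along incline: P cos 34.5° + μN = W sin 33.9° → μ = (W sin 33.9° − P cos 34.5°) / N = 0.11.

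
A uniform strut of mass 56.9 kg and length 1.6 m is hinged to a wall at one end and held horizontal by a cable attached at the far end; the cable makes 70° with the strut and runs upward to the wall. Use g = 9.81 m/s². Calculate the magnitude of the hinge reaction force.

|H| ≈ 297 N

Take torques about the hinge: T sin 70° · 1.6 = 56.9×9.81×0.8 = 446.55 N·m.
So T = 446.55 / (0.9397 × 1.6) = 297.01 N.
ΣF_x = 0: H_x = T cos 70° = 101.58 N.
ΣF_y = 0: H_y = (56.9×9.81) − T sin 70° = 558.19 − 279.09 = 279.09 N.
|H| = √(H_x² + H_y²) = √((101.58)² + (279.09)²) = 297.01 N.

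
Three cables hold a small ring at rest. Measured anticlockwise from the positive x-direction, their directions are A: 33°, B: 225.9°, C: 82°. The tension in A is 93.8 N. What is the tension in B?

T_B ≈ 120 N

Resolve: ΣF_x = 93.8 cos 33° + T_B cos 225.9° + T_C cos 82° = 0.
        ΣF_y = 93.8 sin 33° + T_B sin 225.9° + T_C sin 82° = 0.
The known terms sum to (78.67, 51.09) N, so -0.6959 T_B + 0.1392 T_C = -78.67 and -0.7181 T_B + 0.9903 T_C = -51.09.
Solving simultaneously: T_B = 120.1 N, T_C = 35.54 N.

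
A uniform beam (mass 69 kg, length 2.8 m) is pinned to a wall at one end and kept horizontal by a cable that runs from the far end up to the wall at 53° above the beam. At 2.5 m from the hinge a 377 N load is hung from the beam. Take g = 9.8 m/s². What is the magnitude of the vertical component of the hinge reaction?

Take torques about the hinge: T sin 53° · 2.8 = 69×9.8×1.4 + 377×2.5 = 1889.2 N·m.
So T = 1889.2 / (0.7986 × 2.8) = 844.82 N.
ΣF_y = 0: H_y = (69×9.8 + 377) − T sin 53° = 1053.2 − 674.71 = 378.49 N.

|H_y| ≈ 378 N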